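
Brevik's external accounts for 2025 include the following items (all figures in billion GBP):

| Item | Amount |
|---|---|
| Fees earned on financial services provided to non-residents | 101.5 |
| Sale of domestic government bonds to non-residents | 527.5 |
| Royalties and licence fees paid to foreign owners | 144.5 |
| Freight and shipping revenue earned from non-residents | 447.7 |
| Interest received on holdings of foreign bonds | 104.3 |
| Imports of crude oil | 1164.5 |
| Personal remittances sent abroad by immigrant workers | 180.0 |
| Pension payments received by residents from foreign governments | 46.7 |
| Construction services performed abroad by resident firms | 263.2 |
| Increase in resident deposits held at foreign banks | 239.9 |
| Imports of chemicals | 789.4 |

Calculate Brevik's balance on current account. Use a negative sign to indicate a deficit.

Goods: -1164.5 - 789.4 = -1953.9
Services: 101.5 + 263.2 + 447.7 - 144.5 = 667.9
Primary income: 104.3
Secondary income: 46.7 - 180.0 = -133.3
Current account = (-1953.9) + 667.9 + 104.3 + (-133.3) = -1315.0
(Excluded from the current account — financial account: sale of domestic government bonds to non-residents 527.5, increase in resident deposits held at foreign banks 239.9.)

-1315.0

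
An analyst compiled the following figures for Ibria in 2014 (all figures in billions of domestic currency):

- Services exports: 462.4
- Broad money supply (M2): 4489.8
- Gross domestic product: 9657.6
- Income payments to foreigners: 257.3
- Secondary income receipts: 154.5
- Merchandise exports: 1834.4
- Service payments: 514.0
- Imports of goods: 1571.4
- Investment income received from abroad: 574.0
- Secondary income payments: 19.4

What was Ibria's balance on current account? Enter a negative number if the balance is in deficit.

663.2

Goods balance = 1834.4 - 1571.4 = 263.0
Services balance = 462.4 - 514.0 = -51.6
Trade balance (goods + services) = 263.0 + (-51.6) = 211.4
Net primary income = 574.0 - 257.3 = 316.7
Net secondary income = 154.5 - 19.4 = 135.1
Current account = 211.4 + 316.7 + 135.1 = 663.2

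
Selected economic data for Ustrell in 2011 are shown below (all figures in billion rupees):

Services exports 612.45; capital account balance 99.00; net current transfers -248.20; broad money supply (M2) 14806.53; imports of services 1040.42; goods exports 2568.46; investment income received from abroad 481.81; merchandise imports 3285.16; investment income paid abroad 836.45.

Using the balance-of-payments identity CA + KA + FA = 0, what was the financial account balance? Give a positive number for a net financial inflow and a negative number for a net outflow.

1648.51

Goods balance = 2568.46 - 3285.16 = -716.70
Services balance = 612.45 - 1040.42 = -427.97
Trade balance (goods + services) = -716.70 + (-427.97) = -1144.67
Net primary income = 481.81 - 836.45 = -354.64
Net secondary income = -248.20
Current account = -1144.67 + (-354.64) + (-248.20) = -1747.51
Financial account = -(-1747.51 + 99.00) = 1648.51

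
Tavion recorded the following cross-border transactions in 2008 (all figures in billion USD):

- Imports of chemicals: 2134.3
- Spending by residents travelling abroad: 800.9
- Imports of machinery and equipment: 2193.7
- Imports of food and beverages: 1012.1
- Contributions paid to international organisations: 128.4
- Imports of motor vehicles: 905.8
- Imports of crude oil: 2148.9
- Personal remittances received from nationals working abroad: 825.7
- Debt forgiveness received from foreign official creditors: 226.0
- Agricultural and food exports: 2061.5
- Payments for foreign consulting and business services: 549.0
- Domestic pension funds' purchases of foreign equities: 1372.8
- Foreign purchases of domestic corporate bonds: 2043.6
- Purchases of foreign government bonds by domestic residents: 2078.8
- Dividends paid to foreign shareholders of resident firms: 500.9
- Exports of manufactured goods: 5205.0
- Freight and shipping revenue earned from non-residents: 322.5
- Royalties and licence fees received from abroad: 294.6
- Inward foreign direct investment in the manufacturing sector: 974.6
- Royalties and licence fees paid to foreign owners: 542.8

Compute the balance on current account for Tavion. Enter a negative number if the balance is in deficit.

Goods: -2193.7 - 2134.3 - 905.8 - 2148.9 + 5205.0 - 1012.1 + 2061.5 = -1128.3
Services: 294.6 + 322.5 - 542.8 - 800.9 - 549.0 = -1275.6
Primary income: -500.9
Secondary income: 825.7 - 128.4 = 697.3
Current account = (-1128.3) + (-1275.6) + (-500.9) + 697.3 = -2207.5
(Excluded from the current account — capital account: debt forgiveness received from foreign official creditors 226.0; financial account: domestic pension funds' purchases of foreign equities 1372.8, foreign purchases of domestic corporate bonds 2043.6, purchases of foreign government bonds by domestic residents 2078.8, inward foreign direct investment in the manufacturing sector 974.6.)

-2207.5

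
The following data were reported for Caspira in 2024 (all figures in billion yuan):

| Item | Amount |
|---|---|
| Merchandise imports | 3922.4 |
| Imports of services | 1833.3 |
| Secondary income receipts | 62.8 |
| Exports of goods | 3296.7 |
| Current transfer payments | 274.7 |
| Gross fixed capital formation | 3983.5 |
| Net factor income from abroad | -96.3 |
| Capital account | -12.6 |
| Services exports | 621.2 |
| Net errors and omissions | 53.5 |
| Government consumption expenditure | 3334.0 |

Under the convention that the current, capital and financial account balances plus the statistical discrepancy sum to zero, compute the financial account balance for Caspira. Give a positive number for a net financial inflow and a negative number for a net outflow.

2105.1

Goods balance = 3296.7 - 3922.4 = -625.7
Services balance = 621.2 - 1833.3 = -1212.1
Trade balance (goods + services) = -625.7 + (-1212.1) = -1837.8
Net primary income = -96.3
Net secondary income = 62.8 - 274.7 = -211.9
Current account = -1837.8 + (-96.3) + (-211.9) = -2146.0
Financial account = -(-2146.0 + (-12.6) + 53.5) = 2105.1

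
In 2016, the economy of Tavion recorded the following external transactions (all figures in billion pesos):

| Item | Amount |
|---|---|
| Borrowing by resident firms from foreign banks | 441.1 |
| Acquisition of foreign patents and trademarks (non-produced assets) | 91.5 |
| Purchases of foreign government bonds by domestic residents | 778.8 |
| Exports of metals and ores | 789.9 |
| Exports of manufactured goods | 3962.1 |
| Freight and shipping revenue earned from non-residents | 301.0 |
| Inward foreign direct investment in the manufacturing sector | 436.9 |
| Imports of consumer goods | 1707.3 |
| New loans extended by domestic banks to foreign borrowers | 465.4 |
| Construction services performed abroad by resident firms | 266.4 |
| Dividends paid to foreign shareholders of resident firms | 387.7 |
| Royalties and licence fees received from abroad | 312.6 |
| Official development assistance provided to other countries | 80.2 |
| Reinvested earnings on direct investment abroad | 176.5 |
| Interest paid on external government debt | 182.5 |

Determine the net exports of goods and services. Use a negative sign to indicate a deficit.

3924.7

Goods: 3962.1 + 789.9 - 1707.3 = 3044.7
Services: 301.0 + 312.6 + 266.4 = 880.0
Trade balance = 3044.7 + 880.0 = 3924.7
(Excluded from the trade balance — financial account: borrowing by resident firms from foreign banks 441.1, purchases of foreign government bonds by domestic residents 778.8, inward foreign direct investment in the manufacturing sector 436.9, new loans extended by domestic banks to foreign borrowers 465.4; capital account: acquisition of foreign patents and trademarks (non-produced assets) 91.5; primary income: dividends paid to foreign shareholders of resident firms 387.7, reinvested earnings on direct investment abroad 176.5, interest paid on external government debt 182.5; secondary income: official development assistance provided to other countries 80.2.)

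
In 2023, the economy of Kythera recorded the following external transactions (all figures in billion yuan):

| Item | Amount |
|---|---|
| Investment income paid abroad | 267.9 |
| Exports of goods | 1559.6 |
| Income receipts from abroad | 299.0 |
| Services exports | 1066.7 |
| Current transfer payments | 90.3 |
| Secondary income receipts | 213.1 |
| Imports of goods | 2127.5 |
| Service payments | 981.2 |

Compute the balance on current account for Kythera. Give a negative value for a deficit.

-328.5

Goods balance = 1559.6 - 2127.5 = -567.9
Services balance = 1066.7 - 981.2 = 85.5
Trade balance (goods + services) = -567.9 + 85.5 = -482.4
Net primary income = 299.0 - 267.9 = 31.1
Net secondary income = 213.1 - 90.3 = 122.8
Current account = -482.4 + 31.1 + 122.8 = -328.5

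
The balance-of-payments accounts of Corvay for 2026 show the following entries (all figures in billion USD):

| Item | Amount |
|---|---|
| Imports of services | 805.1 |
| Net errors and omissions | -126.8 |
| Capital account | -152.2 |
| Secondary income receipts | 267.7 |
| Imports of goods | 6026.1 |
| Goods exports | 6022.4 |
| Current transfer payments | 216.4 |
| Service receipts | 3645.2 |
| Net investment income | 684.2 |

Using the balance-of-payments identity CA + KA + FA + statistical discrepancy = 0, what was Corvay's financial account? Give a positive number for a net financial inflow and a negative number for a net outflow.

-3292.9

Goods balance = 6022.4 - 6026.1 = -3.7
Services balance = 3645.2 - 805.1 = 2840.1
Trade balance (goods + services) = -3.7 + 2840.1 = 2836.4
Net primary income = 684.2
Net secondary income = 267.7 - 216.4 = 51.3
Current account = 2836.4 + 684.2 + 51.3 = 3571.9
Financial account = -(3571.9 + (-152.2) + (-126.8)) = -3292.9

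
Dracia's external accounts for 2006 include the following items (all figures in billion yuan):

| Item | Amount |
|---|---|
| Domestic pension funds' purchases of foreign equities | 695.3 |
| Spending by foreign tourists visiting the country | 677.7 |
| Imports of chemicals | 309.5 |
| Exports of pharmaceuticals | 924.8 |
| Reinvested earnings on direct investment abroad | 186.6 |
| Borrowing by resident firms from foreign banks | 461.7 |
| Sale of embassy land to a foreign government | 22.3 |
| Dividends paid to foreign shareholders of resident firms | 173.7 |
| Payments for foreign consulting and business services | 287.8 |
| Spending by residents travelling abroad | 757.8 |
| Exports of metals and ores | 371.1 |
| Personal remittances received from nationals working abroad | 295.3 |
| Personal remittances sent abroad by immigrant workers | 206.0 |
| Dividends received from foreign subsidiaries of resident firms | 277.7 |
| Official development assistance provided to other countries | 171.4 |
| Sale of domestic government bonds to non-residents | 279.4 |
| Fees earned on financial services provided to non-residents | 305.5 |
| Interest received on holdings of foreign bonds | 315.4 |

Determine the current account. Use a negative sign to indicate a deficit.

1447.9

Goods: -309.5 + 371.1 + 924.8 = 986.4
Services: -287.8 + 305.5 + 677.7 - 757.8 = -62.4
Primary income: 315.4 + 277.7 - 173.7 + 186.6 = 606.0
Secondary income: -171.4 - 206.0 + 295.3 = -82.1
Current account = 986.4 + (-62.4) + 606.0 + (-82.1) = 1447.9
(Excluded from the current account — financial account: domestic pension funds' purchases of foreign equities 695.3, borrowing by resident firms from foreign banks 461.7, sale of domestic government bonds to non-residents 279.4; capital account: sale of embassy land to a foreign government 22.3.)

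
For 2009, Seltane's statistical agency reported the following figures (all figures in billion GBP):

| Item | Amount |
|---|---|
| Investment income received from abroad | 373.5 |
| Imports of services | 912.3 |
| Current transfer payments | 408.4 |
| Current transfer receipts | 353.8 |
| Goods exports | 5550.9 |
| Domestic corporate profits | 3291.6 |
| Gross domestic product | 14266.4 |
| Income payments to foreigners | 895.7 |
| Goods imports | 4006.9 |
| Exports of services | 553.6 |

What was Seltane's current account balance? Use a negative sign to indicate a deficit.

608.5

Goods balance = 5550.9 - 4006.9 = 1544.0
Services balance = 553.6 - 912.3 = -358.7
Trade balance (goods + services) = 1544.0 + (-358.7) = 1185.3
Net primary income = 373.5 - 895.7 = -522.2
Net secondary income = 353.8 - 408.4 = -54.6
Current account = 1185.3 + (-522.2) + (-54.6) = 608.5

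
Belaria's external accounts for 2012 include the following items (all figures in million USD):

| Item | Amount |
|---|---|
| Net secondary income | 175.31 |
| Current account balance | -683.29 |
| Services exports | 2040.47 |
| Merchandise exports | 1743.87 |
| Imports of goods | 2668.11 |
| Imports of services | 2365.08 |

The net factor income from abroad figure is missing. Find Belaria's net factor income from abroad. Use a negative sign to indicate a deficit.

390.25

Current account = goods balance + services balance + net primary income + net secondary income
Sum of the known components = -1073.54
Net factor income from abroad = CA - (known components) = -683.29 - (-1073.54) = 390.25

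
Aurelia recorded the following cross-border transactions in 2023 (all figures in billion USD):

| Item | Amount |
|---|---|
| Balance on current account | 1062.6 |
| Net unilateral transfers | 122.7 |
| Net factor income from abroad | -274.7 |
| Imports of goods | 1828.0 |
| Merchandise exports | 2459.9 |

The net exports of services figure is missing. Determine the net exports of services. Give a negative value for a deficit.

582.7

Current account = goods balance + services balance + net primary income + net secondary income
Sum of the known components = 479.9
Net exports of services = CA - (known components) = 1062.6 - 479.9 = 582.7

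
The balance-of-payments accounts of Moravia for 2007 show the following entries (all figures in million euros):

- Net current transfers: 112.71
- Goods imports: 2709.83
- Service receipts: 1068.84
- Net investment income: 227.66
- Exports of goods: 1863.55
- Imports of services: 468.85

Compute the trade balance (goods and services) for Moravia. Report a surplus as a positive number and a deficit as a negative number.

-246.29

Goods balance = 1863.55 - 2709.83 = -846.28
Services balance = 1068.84 - 468.85 = 599.99
Trade balance (goods + services) = -846.28 + 599.99 = -246.29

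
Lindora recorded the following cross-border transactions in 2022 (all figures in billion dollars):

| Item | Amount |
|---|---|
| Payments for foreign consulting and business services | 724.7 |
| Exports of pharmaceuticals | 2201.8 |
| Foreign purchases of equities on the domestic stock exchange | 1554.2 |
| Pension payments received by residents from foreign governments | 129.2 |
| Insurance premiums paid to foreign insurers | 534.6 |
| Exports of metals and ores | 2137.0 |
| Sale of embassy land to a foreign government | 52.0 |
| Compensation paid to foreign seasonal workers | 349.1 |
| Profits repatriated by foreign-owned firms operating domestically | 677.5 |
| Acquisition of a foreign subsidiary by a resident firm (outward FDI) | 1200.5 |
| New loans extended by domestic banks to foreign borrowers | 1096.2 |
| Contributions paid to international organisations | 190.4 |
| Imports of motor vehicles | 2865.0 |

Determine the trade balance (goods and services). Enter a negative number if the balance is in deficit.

214.5

Goods: 2137.0 + 2201.8 - 2865.0 = 1473.8
Services: -724.7 - 534.6 = -1259.3
Trade balance = 1473.8 + (-1259.3) = 214.5
(Excluded from the trade balance — financial account: foreign purchases of equities on the domestic stock exchange 1554.2, acquisition of a foreign subsidiary by a resident firm (outward FDI) 1200.5, new loans extended by domestic banks to foreign borrowers 1096.2; secondary income: pension payments received by residents from foreign governments 129.2, contributions paid to international organisations 190.4; capital account: sale of embassy land to a foreign government 52.0; primary income: compensation paid to foreign seasonal workers 349.1, profits repatriated by foreign-owned firms operating domestically 677.5.)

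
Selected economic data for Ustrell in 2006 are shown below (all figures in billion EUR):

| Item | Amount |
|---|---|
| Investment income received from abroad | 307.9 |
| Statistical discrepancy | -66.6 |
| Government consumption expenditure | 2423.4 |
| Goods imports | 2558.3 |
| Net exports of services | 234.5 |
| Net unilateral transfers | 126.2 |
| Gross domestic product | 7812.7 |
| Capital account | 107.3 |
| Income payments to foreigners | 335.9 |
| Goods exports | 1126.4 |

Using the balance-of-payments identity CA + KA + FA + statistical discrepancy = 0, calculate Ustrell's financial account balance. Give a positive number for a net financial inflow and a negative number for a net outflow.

1058.5

Goods balance = 1126.4 - 2558.3 = -1431.9
Services balance = 234.5
Trade balance (goods + services) = -1431.9 + 234.5 = -1197.4
Net primary income = 307.9 - 335.9 = -28.0
Net secondary income = 126.2
Current account = -1197.4 + (-28.0) + 126.2 = -1099.2
Financial account = -(-1099.2 + 107.3 + (-66.6)) = 1058.5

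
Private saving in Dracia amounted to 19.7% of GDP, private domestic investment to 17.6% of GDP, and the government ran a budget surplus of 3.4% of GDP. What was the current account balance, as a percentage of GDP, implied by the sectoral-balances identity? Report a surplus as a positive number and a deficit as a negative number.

By the sectoral-balances identity, CA = (S_private - I) + (T - G).
Private balance = 19.7 - 17.6 = 2.1
Government balance (T - G) = 3.4
CA = 2.1 + 3.4 = 5.5

5.5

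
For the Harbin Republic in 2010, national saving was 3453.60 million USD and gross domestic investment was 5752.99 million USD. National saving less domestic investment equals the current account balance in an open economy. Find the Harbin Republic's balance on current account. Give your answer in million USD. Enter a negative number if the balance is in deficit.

-2299.39

S - I = CA (net lending to the rest of the world).
CA = S - I = 3453.60 - 5752.99 = -2299.39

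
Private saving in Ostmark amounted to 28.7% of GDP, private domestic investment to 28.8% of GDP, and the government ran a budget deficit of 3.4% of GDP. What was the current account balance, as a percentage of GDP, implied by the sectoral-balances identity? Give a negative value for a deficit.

By the sectoral-balances identity, CA = (S_private - I) + (T - G).
Private balance = 28.7 - 28.8 = -0.1
Government balance (T - G) = -3.4
CA = -0.1 + (-3.4) = -3.5

-3.5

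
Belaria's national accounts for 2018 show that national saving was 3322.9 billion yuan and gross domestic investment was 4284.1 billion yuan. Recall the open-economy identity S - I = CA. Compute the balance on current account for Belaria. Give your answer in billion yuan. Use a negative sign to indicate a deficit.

-961.2

CA = S - I = 3322.9 - 4284.1 = -961.2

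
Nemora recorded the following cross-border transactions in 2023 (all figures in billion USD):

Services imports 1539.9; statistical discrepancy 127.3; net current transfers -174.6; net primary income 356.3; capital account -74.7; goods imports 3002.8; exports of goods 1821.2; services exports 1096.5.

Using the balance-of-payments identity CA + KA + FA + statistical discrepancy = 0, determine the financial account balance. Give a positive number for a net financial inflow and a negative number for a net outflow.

Goods balance = 1821.2 - 3002.8 = -1181.6
Services balance = 1096.5 - 1539.9 = -443.4
Trade balance (goods + services) = -1181.6 + (-443.4) = -1625.0
Net primary income = 356.3
Net secondary income = -174.6
Current account = -1625.0 + 356.3 + (-174.6) = -1443.3
Financial account = -(-1443.3 + (-74.7) + 127.3) = 1390.7

1390.7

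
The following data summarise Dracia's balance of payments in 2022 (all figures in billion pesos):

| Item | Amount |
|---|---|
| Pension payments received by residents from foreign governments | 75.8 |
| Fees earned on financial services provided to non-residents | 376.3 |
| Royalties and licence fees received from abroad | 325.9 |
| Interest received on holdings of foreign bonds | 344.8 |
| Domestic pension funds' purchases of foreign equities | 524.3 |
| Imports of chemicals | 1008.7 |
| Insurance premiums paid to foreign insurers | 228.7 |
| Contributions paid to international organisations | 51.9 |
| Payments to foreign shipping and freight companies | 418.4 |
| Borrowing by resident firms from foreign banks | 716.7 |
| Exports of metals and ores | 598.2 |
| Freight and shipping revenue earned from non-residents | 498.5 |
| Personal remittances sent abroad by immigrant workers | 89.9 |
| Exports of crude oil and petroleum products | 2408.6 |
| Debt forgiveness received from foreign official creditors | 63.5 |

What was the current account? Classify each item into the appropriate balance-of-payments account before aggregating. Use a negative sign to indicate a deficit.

Goods: 598.2 + 2408.6 - 1008.7 = 1998.1
Services: 498.5 + 376.3 - 418.4 + 325.9 - 228.7 = 553.6
Primary income: 344.8
Secondary income: -51.9 - 89.9 + 75.8 = -66.0
Current account = 1998.1 + 553.6 + 344.8 + (-66.0) = 2830.5
(Excluded from the current account — financial account: domestic pension funds' purchases of foreign equities 524.3, borrowing by resident firms from foreign banks 716.7; capital account: debt forgiveness received from foreign official creditors 63.5.)

2830.5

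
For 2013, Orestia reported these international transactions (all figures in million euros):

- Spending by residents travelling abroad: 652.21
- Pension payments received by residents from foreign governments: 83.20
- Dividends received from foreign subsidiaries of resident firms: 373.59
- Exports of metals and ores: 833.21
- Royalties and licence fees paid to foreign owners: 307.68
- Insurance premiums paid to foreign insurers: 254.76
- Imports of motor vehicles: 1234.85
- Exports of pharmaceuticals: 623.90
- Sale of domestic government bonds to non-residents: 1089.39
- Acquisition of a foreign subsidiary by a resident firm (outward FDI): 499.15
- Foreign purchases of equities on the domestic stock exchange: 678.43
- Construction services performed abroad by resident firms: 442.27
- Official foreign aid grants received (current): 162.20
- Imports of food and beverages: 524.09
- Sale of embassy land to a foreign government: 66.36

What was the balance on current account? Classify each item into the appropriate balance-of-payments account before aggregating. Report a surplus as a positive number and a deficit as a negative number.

-455.22

Goods: -524.09 + 623.90 + 833.21 - 1234.85 = -301.83
Services: -307.68 - 254.76 + 442.27 - 652.21 = -772.38
Primary income: 373.59
Secondary income: 162.20 + 83.20 = 245.40
Current account = (-301.83) + (-772.38) + 373.59 + 245.40 = -455.22
(Excluded from the current account — financial account: sale of domestic government bonds to non-residents 1089.39, acquisition of a foreign subsidiary by a resident firm (outward FDI) 499.15, foreign purchases of equities on the domestic stock exchange 678.43; capital account: sale of embassy land to a foreign government 66.36.)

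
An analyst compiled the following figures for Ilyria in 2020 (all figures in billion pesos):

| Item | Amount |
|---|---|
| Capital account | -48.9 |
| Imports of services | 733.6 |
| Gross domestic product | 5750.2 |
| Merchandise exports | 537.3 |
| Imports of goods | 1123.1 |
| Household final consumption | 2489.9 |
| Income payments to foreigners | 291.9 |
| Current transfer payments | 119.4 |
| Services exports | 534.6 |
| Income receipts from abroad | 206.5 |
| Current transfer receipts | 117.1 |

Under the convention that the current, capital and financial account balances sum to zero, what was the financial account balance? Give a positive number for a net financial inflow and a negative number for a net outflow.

921.4

Goods balance = 537.3 - 1123.1 = -585.8
Services balance = 534.6 - 733.6 = -199.0
Trade balance (goods + services) = -585.8 + (-199.0) = -784.8
Net primary income = 206.5 - 291.9 = -85.4
Net secondary income = 117.1 - 119.4 = -2.3
Current account = -784.8 + (-85.4) + (-2.3) = -872.5
Financial account = -(-872.5 + (-48.9)) = 921.4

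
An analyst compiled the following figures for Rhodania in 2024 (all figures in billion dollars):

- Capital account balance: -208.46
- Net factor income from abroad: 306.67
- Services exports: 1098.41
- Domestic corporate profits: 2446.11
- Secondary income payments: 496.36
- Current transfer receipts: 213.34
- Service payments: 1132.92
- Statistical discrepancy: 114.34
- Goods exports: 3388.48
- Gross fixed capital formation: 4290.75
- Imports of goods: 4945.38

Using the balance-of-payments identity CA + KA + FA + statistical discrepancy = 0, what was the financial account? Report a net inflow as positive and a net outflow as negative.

Goods balance = 3388.48 - 4945.38 = -1556.90
Services balance = 1098.41 - 1132.92 = -34.51
Trade balance (goods + services) = -1556.90 + (-34.51) = -1591.41
Net primary income = 306.67
Net secondary income = 213.34 - 496.36 = -283.02
Current account = -1591.41 + 306.67 + (-283.02) = -1567.76
Financial account = -(-1567.76 + (-208.46) + 114.34) = 1661.88

1661.88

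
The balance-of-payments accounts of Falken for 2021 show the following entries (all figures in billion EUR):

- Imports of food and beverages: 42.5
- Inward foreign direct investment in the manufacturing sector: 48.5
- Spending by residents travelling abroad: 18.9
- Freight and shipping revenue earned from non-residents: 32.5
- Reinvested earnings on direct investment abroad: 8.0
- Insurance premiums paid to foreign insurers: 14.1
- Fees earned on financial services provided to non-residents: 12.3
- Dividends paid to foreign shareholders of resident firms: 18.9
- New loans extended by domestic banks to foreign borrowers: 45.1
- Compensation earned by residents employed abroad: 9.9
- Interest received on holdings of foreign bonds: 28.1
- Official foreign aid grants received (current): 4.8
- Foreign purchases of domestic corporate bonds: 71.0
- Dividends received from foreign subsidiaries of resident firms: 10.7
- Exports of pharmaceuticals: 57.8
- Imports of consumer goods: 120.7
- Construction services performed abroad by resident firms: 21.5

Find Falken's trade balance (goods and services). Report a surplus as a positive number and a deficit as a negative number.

Goods: -42.5 - 120.7 + 57.8 = -105.4
Services: 12.3 + 21.5 - 14.1 + 32.5 - 18.9 = 33.3
Trade balance = -105.4 + 33.3 = -72.1
(Excluded from the trade balance — financial account: inward foreign direct investment in the manufacturing sector 48.5, new loans extended by domestic banks to foreign borrowers 45.1, foreign purchases of domestic corporate bonds 71.0; primary income: reinvested earnings on direct investment abroad 8.0, dividends paid to foreign shareholders of resident firms 18.9, compensation earned by residents employed abroad 9.9, interest received on holdings of foreign bonds 28.1, dividends received from foreign subsidiaries of resident firms 10.7; secondary income: official foreign aid grants received (current) 4.8.)

-72.1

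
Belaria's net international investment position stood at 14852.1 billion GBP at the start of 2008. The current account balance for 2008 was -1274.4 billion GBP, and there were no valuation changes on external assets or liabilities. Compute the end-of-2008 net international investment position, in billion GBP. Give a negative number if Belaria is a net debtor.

13577.7

With no valuation effects, change in NIIP = current account = -1274.4
End-of-year NIIP = 14852.1 + (-1274.4) = 13577.7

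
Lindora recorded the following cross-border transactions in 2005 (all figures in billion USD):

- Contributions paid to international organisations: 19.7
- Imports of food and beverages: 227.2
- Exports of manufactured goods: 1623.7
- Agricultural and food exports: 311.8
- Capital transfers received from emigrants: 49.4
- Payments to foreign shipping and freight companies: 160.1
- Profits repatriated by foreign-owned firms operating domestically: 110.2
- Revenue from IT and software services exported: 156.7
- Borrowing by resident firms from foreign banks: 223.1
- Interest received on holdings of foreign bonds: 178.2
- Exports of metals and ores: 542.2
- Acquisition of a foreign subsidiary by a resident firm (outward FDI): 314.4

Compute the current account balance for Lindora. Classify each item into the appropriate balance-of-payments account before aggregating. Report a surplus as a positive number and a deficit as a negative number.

Goods: 1623.7 + 311.8 + 542.2 - 227.2 = 2250.5
Services: 156.7 - 160.1 = -3.4
Primary income: 178.2 - 110.2 = 68.0
Secondary income: -19.7
Current account = 2250.5 + (-3.4) + 68.0 + (-19.7) = 2295.4
(Excluded from the current account — capital account: capital transfers received from emigrants 49.4; financial account: borrowing by resident firms from foreign banks 223.1, acquisition of a foreign subsidiary by a resident firm (outward FDI) 314.4.)

2295.4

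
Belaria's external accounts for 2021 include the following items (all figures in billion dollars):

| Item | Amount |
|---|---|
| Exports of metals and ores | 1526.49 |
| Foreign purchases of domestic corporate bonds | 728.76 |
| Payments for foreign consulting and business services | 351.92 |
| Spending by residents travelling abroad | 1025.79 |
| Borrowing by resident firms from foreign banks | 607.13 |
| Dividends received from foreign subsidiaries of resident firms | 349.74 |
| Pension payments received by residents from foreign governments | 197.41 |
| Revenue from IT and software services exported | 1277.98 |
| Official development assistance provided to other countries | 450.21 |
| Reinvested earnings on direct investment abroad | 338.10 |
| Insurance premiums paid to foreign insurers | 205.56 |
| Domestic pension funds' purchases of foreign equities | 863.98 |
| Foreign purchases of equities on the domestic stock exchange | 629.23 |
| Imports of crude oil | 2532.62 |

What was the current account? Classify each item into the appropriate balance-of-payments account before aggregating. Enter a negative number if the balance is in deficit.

-876.38

Goods: -2532.62 + 1526.49 = -1006.13
Services: 1277.98 - 351.92 - 1025.79 - 205.56 = -305.29
Primary income: 349.74 + 338.10 = 687.84
Secondary income: -450.21 + 197.41 = -252.80
Current account = (-1006.13) + (-305.29) + 687.84 + (-252.80) = -876.38
(Excluded from the current account — financial account: foreign purchases of domestic corporate bonds 728.76, borrowing by resident firms from foreign banks 607.13, domestic pension funds' purchases of foreign equities 863.98, foreign purchases of equities on the domestic stock exchange 629.23.)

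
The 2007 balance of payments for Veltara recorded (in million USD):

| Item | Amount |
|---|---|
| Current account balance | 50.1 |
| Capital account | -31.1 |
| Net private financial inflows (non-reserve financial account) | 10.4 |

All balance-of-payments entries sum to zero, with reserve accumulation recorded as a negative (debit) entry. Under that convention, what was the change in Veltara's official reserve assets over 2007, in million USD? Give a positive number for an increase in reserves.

29.4

Official reserve transactions balance = -(50.1 + (-31.1) + 10.4) = -29.4
An accumulation of reserves is recorded as a debit (negative entry), so the change in the stock of reserves is the negative of that balance.
Change in official reserves = -(-29.4) = 29.4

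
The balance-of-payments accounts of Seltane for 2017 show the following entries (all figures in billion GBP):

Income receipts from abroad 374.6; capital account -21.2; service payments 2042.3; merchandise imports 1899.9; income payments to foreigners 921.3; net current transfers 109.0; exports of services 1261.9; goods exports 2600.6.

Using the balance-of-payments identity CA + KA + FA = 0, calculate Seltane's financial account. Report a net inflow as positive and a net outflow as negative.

538.6

Goods balance = 2600.6 - 1899.9 = 700.7
Services balance = 1261.9 - 2042.3 = -780.4
Trade balance (goods + services) = 700.7 + (-780.4) = -79.7
Net primary income = 374.6 - 921.3 = -546.7
Net secondary income = 109.0
Current account = -79.7 + (-546.7) + 109.0 = -517.4
Financial account = -(-517.4 + (-21.2)) = 538.6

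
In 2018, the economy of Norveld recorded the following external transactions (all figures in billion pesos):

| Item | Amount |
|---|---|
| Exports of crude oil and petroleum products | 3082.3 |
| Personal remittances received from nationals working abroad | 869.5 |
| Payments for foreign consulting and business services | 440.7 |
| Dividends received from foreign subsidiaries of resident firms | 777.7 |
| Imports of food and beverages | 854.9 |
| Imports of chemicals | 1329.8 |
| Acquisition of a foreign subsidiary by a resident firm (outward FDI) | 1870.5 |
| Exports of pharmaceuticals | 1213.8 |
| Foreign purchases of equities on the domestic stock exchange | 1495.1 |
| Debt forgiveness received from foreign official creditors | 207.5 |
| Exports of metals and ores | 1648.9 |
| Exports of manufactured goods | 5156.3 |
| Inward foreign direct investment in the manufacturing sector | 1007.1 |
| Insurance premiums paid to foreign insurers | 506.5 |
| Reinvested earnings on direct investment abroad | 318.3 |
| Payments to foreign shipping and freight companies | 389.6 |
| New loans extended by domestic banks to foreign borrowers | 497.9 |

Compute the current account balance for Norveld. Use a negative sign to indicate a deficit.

9545.3

Goods: -854.9 + 5156.3 + 3082.3 + 1213.8 + 1648.9 - 1329.8 = 8916.6
Services: -506.5 - 389.6 - 440.7 = -1336.8
Primary income: 318.3 + 777.7 = 1096.0
Secondary income: 869.5
Current account = 8916.6 + (-1336.8) + 1096.0 + 869.5 = 9545.3
(Excluded from the current account — financial account: acquisition of a foreign subsidiary by a resident firm (outward FDI) 1870.5, foreign purchases of equities on the domestic stock exchange 1495.1, inward foreign direct investment in the manufacturing sector 1007.1, new loans extended by domestic banks to foreign borrowers 497.9; capital account: debt forgiveness received from foreign official creditors 207.5.)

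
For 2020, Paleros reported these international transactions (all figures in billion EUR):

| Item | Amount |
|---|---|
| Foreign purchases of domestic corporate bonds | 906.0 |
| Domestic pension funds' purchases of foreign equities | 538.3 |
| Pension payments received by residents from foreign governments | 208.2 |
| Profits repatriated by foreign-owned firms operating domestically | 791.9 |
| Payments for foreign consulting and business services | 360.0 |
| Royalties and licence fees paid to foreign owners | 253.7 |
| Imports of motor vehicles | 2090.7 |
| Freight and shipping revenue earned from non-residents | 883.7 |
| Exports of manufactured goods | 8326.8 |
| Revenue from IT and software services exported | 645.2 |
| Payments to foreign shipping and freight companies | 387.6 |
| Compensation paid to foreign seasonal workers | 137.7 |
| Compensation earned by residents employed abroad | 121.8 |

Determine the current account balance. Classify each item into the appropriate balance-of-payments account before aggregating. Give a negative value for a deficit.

6164.1

Goods: -2090.7 + 8326.8 = 6236.1
Services: -360.0 + 883.7 + 645.2 - 387.6 - 253.7 = 527.6
Primary income: -791.9 - 137.7 + 121.8 = -807.8
Secondary income: 208.2
Current account = 6236.1 + 527.6 + (-807.8) + 208.2 = 6164.1
(Excluded from the current account — financial account: foreign purchases of domestic corporate bonds 906.0, domestic pension funds' purchases of foreign equities 538.3.)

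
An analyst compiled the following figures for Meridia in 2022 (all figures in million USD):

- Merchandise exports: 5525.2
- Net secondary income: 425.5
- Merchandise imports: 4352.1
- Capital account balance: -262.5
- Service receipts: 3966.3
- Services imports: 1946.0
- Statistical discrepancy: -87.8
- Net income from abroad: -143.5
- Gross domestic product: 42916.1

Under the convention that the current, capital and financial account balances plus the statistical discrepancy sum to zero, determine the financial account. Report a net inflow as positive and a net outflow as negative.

Goods balance = 5525.2 - 4352.1 = 1173.1
Services balance = 3966.3 - 1946.0 = 2020.3
Trade balance (goods + services) = 1173.1 + 2020.3 = 3193.4
Net primary income = -143.5
Net secondary income = 425.5
Current account = 3193.4 + (-143.5) + 425.5 = 3475.4
Financial account = -(3475.4 + (-262.5) + (-87.8)) = -3125.1

-3125.1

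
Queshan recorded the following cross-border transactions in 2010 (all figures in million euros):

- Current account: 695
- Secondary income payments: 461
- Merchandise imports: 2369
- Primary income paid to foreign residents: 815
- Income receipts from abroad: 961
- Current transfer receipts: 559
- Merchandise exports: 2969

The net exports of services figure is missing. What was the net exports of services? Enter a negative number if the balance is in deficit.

-149

Current account = goods balance + services balance + net primary income + net secondary income
Sum of the known components = 844
Net exports of services = CA - (known components) = 695 - 844 = -149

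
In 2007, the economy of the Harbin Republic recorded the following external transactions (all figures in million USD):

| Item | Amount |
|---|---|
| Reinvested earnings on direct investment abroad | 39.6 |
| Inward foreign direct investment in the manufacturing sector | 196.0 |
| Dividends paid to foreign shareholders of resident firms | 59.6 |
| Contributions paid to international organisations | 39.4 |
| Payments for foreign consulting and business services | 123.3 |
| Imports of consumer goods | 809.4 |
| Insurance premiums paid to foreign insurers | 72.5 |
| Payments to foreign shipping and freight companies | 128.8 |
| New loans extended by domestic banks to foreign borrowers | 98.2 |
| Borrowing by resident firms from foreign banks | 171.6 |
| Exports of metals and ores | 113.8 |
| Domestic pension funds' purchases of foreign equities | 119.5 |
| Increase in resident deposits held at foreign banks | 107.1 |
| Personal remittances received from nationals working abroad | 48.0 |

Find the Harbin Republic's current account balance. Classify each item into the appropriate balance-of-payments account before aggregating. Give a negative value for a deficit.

Goods: -809.4 + 113.8 = -695.6
Services: -123.3 - 128.8 - 72.5 = -324.6
Primary income: -59.6 + 39.6 = -20.0
Secondary income: -39.4 + 48.0 = 8.6
Current account = (-695.6) + (-324.6) + (-20.0) + 8.6 = -1031.6
(Excluded from the current account — financial account: inward foreign direct investment in the manufacturing sector 196.0, new loans extended by domestic banks to foreign borrowers 98.2, borrowing by resident firms from foreign banks 171.6, domestic pension funds' purchases of foreign equities 119.5, increase in resident deposits held at foreign banks 107.1.)

-1031.6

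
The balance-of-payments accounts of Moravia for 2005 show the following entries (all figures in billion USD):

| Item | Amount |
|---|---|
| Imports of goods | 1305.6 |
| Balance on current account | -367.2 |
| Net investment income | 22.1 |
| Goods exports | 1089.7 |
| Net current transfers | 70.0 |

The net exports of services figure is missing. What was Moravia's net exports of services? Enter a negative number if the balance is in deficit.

Current account = goods balance + services balance + net primary income + net secondary income
Sum of the known components = -123.8
Net exports of services = CA - (known components) = -367.2 - (-123.8) = -243.4

-243.4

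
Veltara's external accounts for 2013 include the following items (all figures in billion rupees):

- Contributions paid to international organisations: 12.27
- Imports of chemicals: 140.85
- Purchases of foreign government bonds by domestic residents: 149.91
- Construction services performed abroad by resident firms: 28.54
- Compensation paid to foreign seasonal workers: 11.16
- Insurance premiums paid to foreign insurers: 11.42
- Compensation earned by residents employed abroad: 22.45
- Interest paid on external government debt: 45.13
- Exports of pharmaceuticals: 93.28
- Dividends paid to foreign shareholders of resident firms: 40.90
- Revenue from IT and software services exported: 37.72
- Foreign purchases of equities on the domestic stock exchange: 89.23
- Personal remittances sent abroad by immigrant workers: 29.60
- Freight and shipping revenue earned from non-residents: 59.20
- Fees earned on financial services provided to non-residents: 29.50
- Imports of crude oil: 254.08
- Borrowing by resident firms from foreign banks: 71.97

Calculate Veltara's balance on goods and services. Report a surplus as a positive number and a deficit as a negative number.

-158.11

Goods: -140.85 + 93.28 - 254.08 = -301.65
Services: 29.50 + 28.54 + 59.20 + 37.72 - 11.42 = 143.54
Trade balance = -301.65 + 143.54 = -158.11
(Excluded from the trade balance — secondary income: contributions paid to international organisations 12.27, personal remittances sent abroad by immigrant workers 29.60; financial account: purchases of foreign government bonds by domestic residents 149.91, foreign purchases of equities on the domestic stock exchange 89.23, borrowing by resident firms from foreign banks 71.97; primary income: compensation paid to foreign seasonal workers 11.16, compensation earned by residents employed abroad 22.45, interest paid on external government debt 45.13, dividends paid to foreign shareholders of resident firms 40.90.)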